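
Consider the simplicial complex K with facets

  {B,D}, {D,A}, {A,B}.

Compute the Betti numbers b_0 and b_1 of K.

b_0 = 1, b_1 = 1.

Order the vertices as A < B < D. Listing each simplex with vertices in this order, K has dimension 1 with simplices:

  0-simplices (3): A, B, D
  1-simplices (3): AB, AD, BD

so the chain groups are C_0 ≅ Z^3, C_1 ≅ Z^3.

∂_1: C_1 → C_0 maps an edge to its endpoints' difference, ∂[p,q] = q − p. For instance
  ∂BD = D − B.
The 3×3 boundary matrix has rank 2 and Smith normal form diag(1,1).

Reading off H_k = ker ∂_k / im ∂_{k+1}:

  H_0: rank C_0 − rank ∂_1 = 3 − 2 = 1, and the invariant factors of ∂_1 are all 1, so H_0 = Z.
  H_1: rank ker ∂_1 − rank ∂_2 = (3 − 2) − 0 = 1, and there is no ∂_2, so H_1 = Z.

Hence the Betti numbers are b_0 = 1, b_1 = 1.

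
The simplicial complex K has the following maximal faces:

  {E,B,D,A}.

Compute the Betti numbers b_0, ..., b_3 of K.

b_0 = 1, b_1 = 0, b_2 = 0, b_3 = 0.

Order the vertices as A < B < D < E. Listing each simplex with vertices in this order, K has dimension 3 with simplices:

  0-simplices (4): A, B, D, E
  1-simplices (6): AB, AD, AE, BD, BE, DE
  2-simplices (4): ABD, ABE, ADE, BDE
  3-simplices (1): ABDE

Hence C_0 ≅ Z^4, C_1 ≅ Z^6, C_2 ≅ Z^4, C_3 ≅ Z^1.

∂_1: C_1 → C_0 maps an edge to its endpoints' difference, ∂[p,q] = q − p.
This gives a 4×6 integer matrix of rank 3; reducing to Smith normal form yields diagonal entries (1,1,1).

∂_2: C_2 → C_1 sends each 2-simplex [p,q,r] to [q,r] − [p,r] + [p,q]. For instance
  ∂BDE = DE − BE + BD,
  ∂ABD = BD − AD + AB.
This gives a 6×4 integer matrix of rank 3; reducing to Smith normal form yields diagonal entries (1,1,1).

The boundary map ∂_3: C_3 → C_2 sends each 3-simplex σ to the alternating sum Σ_i (−1)^i (σ with its i-th vertex removed). For instance
  ∂ABDE = BDE − ADE + ABE − ABD.
This gives a 4×1 integer matrix of rank 1; reducing to Smith normal form yields diagonal entries (1).

From H_k ≅ ker(∂_k) / im(∂_{k+1}) we obtain:

  H_0: rank C_0 − rank ∂_1 = 4 − 3 = 1, and the invariant factors of ∂_1 are all 1, so H_0 = Z.
  H_1: rank ker ∂_1 − rank ∂_2 = (6 − 3) − 3 = 0, and the invariant factors of ∂_2 are all 1, so H_1 = 0.
  H_2: rank ker ∂_2 − rank ∂_3 = (4 − 3) − 1 = 0, and the invariant factors of ∂_3 are all 1, so H_2 = 0.
  H_3: rank ker ∂_3 − rank ∂_4 = (1 − 1) − 0 = 0, and there is no ∂_4, so H_3 = 0.

Hence the Betti numbers are b_0 = 1, b_1 = 0, b_2 = 0, b_3 = 0.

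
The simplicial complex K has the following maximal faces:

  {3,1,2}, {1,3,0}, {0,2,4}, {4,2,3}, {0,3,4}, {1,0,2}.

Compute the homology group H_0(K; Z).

We work with the vertex ordering 0 < 1 < 2 < 3 < 4. The simplices of K, each written with vertices in increasing order, are:

  0-simplices (5): [0], [1], [2], [3], [4]
  1-simplices (9): [0,1], [0,2], [0,3], [0,4], [1,2], [1,3], [2,3], [2,4], [3,4]
  2-simplices (6): [0,1,2], [0,1,3], [0,2,4], [0,3,4], [1,2,3], [2,3,4]

Hence C_0 ≅ Z^5, C_1 ≅ Z^9, C_2 ≅ Z^6.

The boundary map ∂_1: C_1 → C_0 is given by ∂[p,q] = [q] − [p]. For instance
  ∂[1,3] = [3] − [1].
As a 5×9 matrix over Z this has rank 4, with invariant factors (1,1,1,1).

∂_2: C_2 → C_1 maps a triangle to the signed sum of its edges. For instance
  ∂[0,1,3] = [1,3] − [0,3] + [0,1],
  ∂[2,3,4] = [3,4] − [2,4] + [2,3].
As a 9×6 matrix over Z this has rank 5, with invariant factors (1,1,1,1,1).

Computing H_k = (kernel of ∂_k) / (image of ∂_{k+1}):

  H_0: rank C_0 − rank ∂_1 = 5 − 4 = 1, and the invariant factors of ∂_1 are all 1, so H_0 ≅ Z.

(K is a triangulation of the 2-sphere S^2.)

H_0 ≅ Z.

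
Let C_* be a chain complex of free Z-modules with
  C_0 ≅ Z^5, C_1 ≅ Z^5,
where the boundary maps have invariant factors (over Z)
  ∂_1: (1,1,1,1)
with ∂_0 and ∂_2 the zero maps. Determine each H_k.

H_0 = Z,  H_1 = Z.

H_0: b_0 = 5 − 0 − 4 = 1; torsion from ∂_1 factors > 1: none. So H_0 = Z.
H_1: b_1 = 5 − 4 − 0 = 1; torsion from ∂_2 factors > 1: none. So H_1 = Z.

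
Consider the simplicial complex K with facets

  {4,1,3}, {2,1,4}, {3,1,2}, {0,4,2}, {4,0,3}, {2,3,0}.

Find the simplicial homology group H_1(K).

K has 5 vertices, 9 edges, 6 triangles.
rank ∂_1 = 4, rank ∂_2 = 5 ⇒ b_1 = 9 − 4 − 5 = 0; all invariant factors of ∂_2 are 1 so no torsion. So H_1 = 0.

H_1 ≅ 0.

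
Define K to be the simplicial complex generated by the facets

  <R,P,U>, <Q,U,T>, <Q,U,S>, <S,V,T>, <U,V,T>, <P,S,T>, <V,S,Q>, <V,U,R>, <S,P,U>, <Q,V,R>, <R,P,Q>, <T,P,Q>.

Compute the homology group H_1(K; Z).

H_1 ≅ Z/2.

We work with the vertex ordering P < Q < R < S < T < U < V. The simplices of K, each written with vertices in increasing order, are:

  0-simplices (7): P, Q, R, S, T, U, V
  1-simplices (18): PQ, PR, PS, PT, PU, QR, QS, QT, QU, QV, RU, RV, ST, SU, SV, TU, TV, UV
  2-simplices (12): PQR, PQT, PRU, PST, PSU, QRV, QSU, QSV, QTU, RUV, STV, TUV

giving chain groups C_0 ≅ Z^7, C_1 ≅ Z^18, C_2 ≅ Z^12.

∂_1: C_1 → C_0 sends each edge [p,q] (with p < q) to q − p. For instance
  ∂PT = T − P.
This gives a 7×18 integer matrix of rank 6; reducing to Smith normal form yields diagonal entries (1,1,1,1,1,1).

The boundary map ∂_2: C_2 → C_1 acts by ∂[p,q,r] = [q,r] − [p,r] + [p,q]. For instance
  ∂RUV = UV − RV + RU,
  ∂QSV = SV − QV + QS.
This gives a 18×12 integer matrix of rank 12; reducing to Smith normal form yields diagonal entries (1,1,1,1,1,1,1,1,1,1,1,2).

Computing H_k = (kernel of ∂_k) / (image of ∂_{k+1}):

  H_1: rank ker ∂_1 − rank ∂_2 = (18 − 6) − 12 = 0, and ∂_2 has invariant factor 2 > 1, so H_1 = Z/2.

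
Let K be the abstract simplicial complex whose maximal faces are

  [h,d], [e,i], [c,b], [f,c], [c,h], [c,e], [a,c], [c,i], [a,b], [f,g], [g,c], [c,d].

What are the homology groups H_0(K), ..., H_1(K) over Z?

K has 9 vertices, 12 edges.
rank ∂_0 = 0, rank ∂_1 = 8 ⇒ b_0 = 9 − 0 − 8 = 1; all invariant factors of ∂_1 are 1 so no torsion. So H_0 ≅ Z.
rank ∂_1 = 8, rank ∂_2 = 0 ⇒ b_1 = 12 − 8 − 0 = 4. So H_1 ≅ Z^4.

H_0 = Z,  H_1 = Z^4.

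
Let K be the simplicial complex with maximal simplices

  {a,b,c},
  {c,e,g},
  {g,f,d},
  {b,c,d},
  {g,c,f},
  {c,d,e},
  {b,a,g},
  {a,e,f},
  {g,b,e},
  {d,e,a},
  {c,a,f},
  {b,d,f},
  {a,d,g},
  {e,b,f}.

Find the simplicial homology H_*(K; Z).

Fix the vertex order a < b < c < d < e < f < g and write every simplex with vertices in increasing order. Then dim K = 2 and the simplices of K are:

  0-simplices (7): a, b, c, d, e, f, g
  1-simplices (21): ab, ac, ad, ae, af, ag, bc, bd, be, bf, bg, cd, ce, cf, cg, de, df, dg, ef, eg, fg
  2-simplices (14): abc, abg, acf, ade, adg, aef, bcd, bdf, bef, beg, cde, ceg, cfg, dfg

giving chain groups C_0 ≅ Z^7, C_1 ≅ Z^21, C_2 ≅ Z^14.

Boundary ∂_1: C_1 → C_0 is given by ∂[p,q] = [q] − [p].
As a 7×21 matrix over Z this has rank 6, with invariant factors (1,1,1,1,1,1).

∂_2: C_2 → C_1 sends each 2-simplex [p,q,r] to [q,r] − [p,r] + [p,q]. For instance
  ∂abc = bc − ac + ab,
  ∂bef = ef − bf + be.
As a 21×14 matrix over Z this has rank 13, with invariant factors (1,1,1,1,1,1,1,1,1,1,1,1,1).

Now H_k = ker ∂_k / im ∂_{k+1}, so:

  H_0: rank C_0 − rank ∂_1 = 7 − 6 = 1, and the invariant factors of ∂_1 are all 1, so H_0 ≅ Z.
  H_1: rank ker ∂_1 − rank ∂_2 = (21 − 6) − 13 = 2, and the invariant factors of ∂_2 are all 1, so H_1 ≅ Z^2.
  H_2: rank ker ∂_2 − rank ∂_3 = (14 − 13) − 0 = 1, and there is no ∂_3, so H_2 ≅ Z.

As a check, the Euler characteristic is 7 − 21 + 14 = 0, which agrees with 1 − 2 + 1 = 0.

H_0 ≅ Z,  H_1 ≅ Z^2,  H_2 ≅ Z.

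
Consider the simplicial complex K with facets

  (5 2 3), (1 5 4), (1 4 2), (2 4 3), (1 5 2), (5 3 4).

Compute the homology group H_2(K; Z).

Fix the vertex order 1 < 2 < 3 < 4 < 5 and write every simplex with vertices in increasing order. Then dim K = 2 and the simplices of K are:

  0-simplices (5): [1], [2], [3], [4], [5]
  1-simplices (9): [1,2], [1,4], [1,5], [2,3], [2,4], [2,5], [3,4], [3,5], [4,5]
  2-simplices (6): [1,2,4], [1,2,5], [1,4,5], [2,3,4], [2,3,5], [3,4,5]

so the chain groups are C_0 ≅ Z^5, C_1 ≅ Z^9, C_2 ≅ Z^6.

The boundary map ∂_1: C_1 → C_0 is given by ∂[p,q] = [q] − [p].
This gives a 5×9 integer matrix of rank 4; reducing to Smith normal form yields diagonal entries (1,1,1,1).

Boundary ∂_2: C_2 → C_1 maps a triangle to the signed sum of its edges. For instance
  ∂[2,3,5] = [3,5] − [2,5] + [2,3],
  ∂[1,4,5] = [4,5] − [1,5] + [1,4].
This gives a 9×6 integer matrix of rank 5; reducing to Smith normal form yields diagonal entries (1,1,1,1,1).

Now H_k = ker ∂_k / im ∂_{k+1}, so:

  H_2: rank ker ∂_2 − rank ∂_3 = (6 − 5) − 0 = 1, and there is no ∂_3, so H_2 ≅ Z.

H_2 = Z.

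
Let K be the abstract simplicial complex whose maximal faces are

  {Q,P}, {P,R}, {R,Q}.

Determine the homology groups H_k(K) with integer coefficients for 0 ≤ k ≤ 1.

H_0 = Z,  H_1 = Z.

Order the vertices as P < Q < R. Listing each simplex with vertices in this order, K has dimension 1 with simplices:

  0-simplices (3): P, Q, R
  1-simplices (3): PQ, PR, QR

so the chain groups are C_0 ≅ Z^3, C_1 ≅ Z^3.

∂_1: C_1 → C_0 is given by ∂[p,q] = [q] − [p].
The resulting 3×3 matrix has rank 2, and its Smith normal form has invariant factors (1,1).

Reading off H_k = ker ∂_k / im ∂_{k+1}:

  H_0: rank C_0 − rank ∂_1 = 3 − 2 = 1, and the invariant factors of ∂_1 are all 1, so H_0 ≅ Z.
  H_1: rank ker ∂_1 − rank ∂_2 = (3 − 2) − 0 = 1, and there is no ∂_2, so H_1 ≅ Z.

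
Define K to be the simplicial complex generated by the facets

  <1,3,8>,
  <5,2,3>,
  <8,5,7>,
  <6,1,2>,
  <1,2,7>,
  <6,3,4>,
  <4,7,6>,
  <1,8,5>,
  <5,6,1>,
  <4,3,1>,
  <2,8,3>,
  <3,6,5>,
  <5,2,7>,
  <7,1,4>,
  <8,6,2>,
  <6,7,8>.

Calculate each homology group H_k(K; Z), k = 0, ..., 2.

Take the total order 1 < 2 < 3 < 4 < 5 < 6 < 7 < 8 on the vertex set. Then K (dimension 2) consists of the simplices:

  0-simplices (8): [1], [2], [3], [4], [5], [6], [7], [8]
  1-simplices (24): (24 of them)
  2-simplices (16): [1,2,6], [1,2,7], [1,3,4], [1,3,8], [1,4,7], [1,5,6], [1,5,8], [2,3,5], [2,3,8], [2,5,7], [2,6,8], [3,4,6], [3,5,6], [4,6,7], [5,7,8], [6,7,8]

giving chain groups C_0 ≅ Z^8, C_1 ≅ Z^24, C_2 ≅ Z^16.

The boundary map ∂_1: C_1 → C_0 maps an edge to its endpoints' difference, ∂[p,q] = q − p. For instance
  ∂[4,7] = [7] − [4].
The 8×24 boundary matrix has rank 7 and Smith normal form diag(1,1,1,1,1,1,1).

∂_2: C_2 → C_1 sends each 2-simplex [p,q,r] to [q,r] − [p,r] + [p,q]. For instance
  ∂[2,3,8] = [3,8] − [2,8] + [2,3],
  ∂[5,7,8] = [7,8] − [5,8] + [5,7].
This gives a 24×16 integer matrix of rank 15; reducing to Smith normal form yields diagonal entries (1,1,1,1,1,1,1,1,1,1,1,1,1,1,1).

Computing H_k = (kernel of ∂_k) / (image of ∂_{k+1}):

  H_0: rank C_0 − rank ∂_1 = 8 − 7 = 1, and the invariant factors of ∂_1 are all 1, so H_0 = Z.
  H_1: rank ker ∂_1 − rank ∂_2 = (24 − 7) − 15 = 2, and the invariant factors of ∂_2 are all 1, so H_1 = Z^2.
  H_2: rank ker ∂_2 − rank ∂_3 = (16 − 15) − 0 = 1, and there is no ∂_3, so H_2 = Z.

(K is a triangulation of the torus T^2.)

H_0 ≅ Z,  H_1 ≅ Z^2,  H_2 ≅ Z.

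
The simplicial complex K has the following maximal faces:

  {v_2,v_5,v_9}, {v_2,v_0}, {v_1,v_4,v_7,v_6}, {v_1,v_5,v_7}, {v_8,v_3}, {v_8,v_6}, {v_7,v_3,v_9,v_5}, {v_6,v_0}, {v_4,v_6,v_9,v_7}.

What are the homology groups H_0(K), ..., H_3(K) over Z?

H_0 ≅ Z,  H_1 ≅ Z^2,  H_2 = 0,  H_3 = 0.

We work with the vertex ordering v_0 < v_1 < v_2 < v_3 < v_4 < v_5 < v_6 < v_7 < v_8 < v_9. The simplices of K, each written with vertices in increasing order, are:

  0-simplices (10): [v_0], [v_1], [v_2], [v_3], [v_4], [v_5], [v_6], [v_7], [v_8], [v_9]
  1-simplices (21): (21 of them)
  2-simplices (13): (13 of them)
  3-simplices (3): [v_1,v_4,v_6,v_7], [v_3,v_5,v_7,v_9], [v_4,v_6,v_7,v_9]

Hence C_0 ≅ Z^10, C_1 ≅ Z^21, C_2 ≅ Z^13, C_3 ≅ Z^3.

Boundary ∂_1: C_1 → C_0 maps an edge to its endpoints' difference, ∂[p,q] = q − p. For instance
  ∂[v_4,v_7] = [v_7] − [v_4].
The resulting 10×21 matrix has rank 9, and its Smith normal form has invariant factors (1,1,1,1,1,1,1,1,1).

The boundary map ∂_2: C_2 → C_1 maps a triangle to the signed sum of its edges. For instance
  ∂[v_3,v_5,v_9] = [v_5,v_9] − [v_3,v_9] + [v_3,v_5],
  ∂[v_1,v_5,v_7] = [v_5,v_7] − [v_1,v_7] + [v_1,v_5].
As a 21×13 matrix over Z this has rank 10, with invariant factors (1,1,1,1,1,1,1,1,1,1).

The boundary map ∂_3: C_3 → C_2 sends each 3-simplex σ to the alternating sum Σ_i (−1)^i (σ with its i-th vertex removed). For instance
  ∂[v_3,v_5,v_7,v_9] = [v_5,v_7,v_9] − [v_3,v_7,v_9] + [v_3,v_5,v_9] − [v_3,v_5,v_7],
  ∂[v_1,v_4,v_6,v_7] = [v_4,v_6,v_7] − [v_1,v_6,v_7] + [v_1,v_4,v_7] − [v_1,v_4,v_6].
The 13×3 boundary matrix has rank 3 and Smith normal form diag(1,1,1).

Now H_k = ker ∂_k / im ∂_{k+1}, so:

  H_0: rank C_0 − rank ∂_1 = 10 − 9 = 1, and the invariant factors of ∂_1 are all 1, so H_0 ≅ Z.
  H_1: rank ker ∂_1 − rank ∂_2 = (21 − 9) − 10 = 2, and the invariant factors of ∂_2 are all 1, so H_1 ≅ Z^2.
  H_2: rank ker ∂_2 − rank ∂_3 = (13 − 10) − 3 = 0, and the invariant factors of ∂_3 are all 1, so H_2 ≅ 0.
  H_3: rank ker ∂_3 − rank ∂_4 = (3 − 3) − 0 = 0, and there is no ∂_4, so H_3 ≅ 0.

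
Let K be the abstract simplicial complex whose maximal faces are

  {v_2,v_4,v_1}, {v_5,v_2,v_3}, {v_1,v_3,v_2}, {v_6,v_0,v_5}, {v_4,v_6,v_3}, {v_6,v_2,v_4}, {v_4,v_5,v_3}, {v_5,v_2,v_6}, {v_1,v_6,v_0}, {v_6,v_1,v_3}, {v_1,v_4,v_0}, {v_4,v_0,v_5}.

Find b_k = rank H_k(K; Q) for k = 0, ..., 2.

b_0 = 1, b_1 = 0, b_2 = 0.

Take the total order v_0 < v_1 < v_2 < v_3 < v_4 < v_5 < v_6 on the vertex set. Then K (dimension 2) consists of the simplices:

  0-simplices (7): [v_0], [v_1], [v_2], [v_3], [v_4], [v_5], [v_6]
  1-simplices (18): (18 of them)
  2-simplices (12): (12 of them)

giving chain groups C_0 ≅ Z^7, C_1 ≅ Z^18, C_2 ≅ Z^12.

∂_1: C_1 → C_0 maps an edge to its endpoints' difference, ∂[p,q] = q − p. For instance
  ∂[v_1,v_3] = [v_3] − [v_1].
The 7×18 boundary matrix has rank 6 and Smith normal form diag(1,1,1,1,1,1).

∂_2: C_2 → C_1 maps a triangle to the signed sum of its edges. For instance
  ∂[v_2,v_5,v_6] = [v_5,v_6] − [v_2,v_6] + [v_2,v_5],
  ∂[v_0,v_1,v_4] = [v_1,v_4] − [v_0,v_4] + [v_0,v_1].
This gives a 18×12 integer matrix of rank 12; reducing to Smith normal form yields diagonal entries (1,1,1,1,1,1,1,1,1,1,1,2).

Now H_k = ker ∂_k / im ∂_{k+1}, so:

  H_0: rank C_0 − rank ∂_1 = 7 − 6 = 1, and the invariant factors of ∂_1 are all 1, so H_0 = Z.
  H_1: rank ker ∂_1 − rank ∂_2 = (18 − 6) − 12 = 0, and ∂_2 has invariant factor 2 > 1, so H_1 = Z/2.
  H_2: rank ker ∂_2 − rank ∂_3 = (12 − 12) − 0 = 0, and there is no ∂_3, so H_2 = 0.

Hence the Betti numbers are b_0 = 1, b_1 = 0, b_2 = 0.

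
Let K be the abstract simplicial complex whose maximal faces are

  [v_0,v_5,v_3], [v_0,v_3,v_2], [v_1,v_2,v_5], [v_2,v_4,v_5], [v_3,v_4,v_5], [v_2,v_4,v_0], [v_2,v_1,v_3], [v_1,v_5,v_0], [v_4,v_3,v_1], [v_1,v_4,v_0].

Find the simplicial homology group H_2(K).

Order the vertices as v_0 < v_1 < v_2 < v_3 < v_4 < v_5. Listing each simplex with vertices in this order, K has dimension 2 with simplices:

  0-simplices (6): [v_0], [v_1], [v_2], [v_3], [v_4], [v_5]
  1-simplices (15): (15 of them)
  2-simplices (10): [v_0,v_1,v_4], [v_0,v_1,v_5], [v_0,v_2,v_3], [v_0,v_2,v_4], [v_0,v_3,v_5], [v_1,v_2,v_3], [v_1,v_2,v_5], [v_1,v_3,v_4], [v_2,v_4,v_5], [v_3,v_4,v_5]

Hence C_0 ≅ Z^6, C_1 ≅ Z^15, C_2 ≅ Z^10.

The boundary map ∂_1: C_1 → C_0 maps an edge to its endpoints' difference, ∂[p,q] = q − p. For instance
  ∂[v_0,v_5] = [v_5] − [v_0].
This gives a 6×15 integer matrix of rank 5; reducing to Smith normal form yields diagonal entries (1,1,1,1,1).

The boundary map ∂_2: C_2 → C_1 maps a triangle to the signed sum of its edges. For instance
  ∂[v_0,v_3,v_5] = [v_3,v_5] − [v_0,v_5] + [v_0,v_3],
  ∂[v_0,v_2,v_3] = [v_2,v_3] − [v_0,v_3] + [v_0,v_2].
As a 15×10 matrix over Z this has rank 10, with invariant factors (1,1,1,1,1,1,1,1,1,2).

Computing H_k = (kernel of ∂_k) / (image of ∂_{k+1}):

  H_2: rank ker ∂_2 − rank ∂_3 = (10 − 10) − 0 = 0, and there is no ∂_3, so H_2 = 0.

(K is a triangulation of the real projective plane RP^2.)

H_2 ≅ 0.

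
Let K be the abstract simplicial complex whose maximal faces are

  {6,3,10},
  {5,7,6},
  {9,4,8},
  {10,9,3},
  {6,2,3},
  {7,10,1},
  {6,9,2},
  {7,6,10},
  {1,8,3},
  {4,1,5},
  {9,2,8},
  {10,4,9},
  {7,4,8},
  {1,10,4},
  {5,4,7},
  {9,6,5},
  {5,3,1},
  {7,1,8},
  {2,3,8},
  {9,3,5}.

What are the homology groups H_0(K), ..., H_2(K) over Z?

Take the total order 1 < 2 < 3 < 4 < 5 < 6 < 7 < 8 < 9 < 10 on the vertex set. Then K (dimension 2) consists of the simplices:

  0-simplices (10): [1], [2], [3], [4], [5], [6], [7], [8], [9], [10]
  1-simplices (30): (30 of them)
  2-simplices (20): (20 of them)

so the chain groups are C_0 ≅ Z^10, C_1 ≅ Z^30, C_2 ≅ Z^20.

∂_1: C_1 → C_0 maps an edge to its endpoints' difference, ∂[p,q] = q − p.
The resulting 10×30 matrix has rank 9, and its Smith normal form has invariant factors (1,1,1,1,1,1,1,1,1).

Boundary ∂_2: C_2 → C_1 acts by ∂[p,q,r] = [q,r] − [p,r] + [p,q]. For instance
  ∂[1,3,8] = [3,8] − [1,8] + [1,3],
  ∂[1,7,8] = [7,8] − [1,8] + [1,7].
As a 30×20 matrix over Z this has rank 20, with invariant factors (1,1,1,1,1,1,1,1,1,1,1,1,1,1,1,1,1,1,1,2).

Now H_k = ker ∂_k / im ∂_{k+1}, so:

  H_0: rank C_0 − rank ∂_1 = 10 − 9 = 1, and the invariant factors of ∂_1 are all 1, so H_0 = Z.
  H_1: rank ker ∂_1 − rank ∂_2 = (30 − 9) − 20 = 1, and ∂_2 has invariant factor 2 > 1, so H_1 = Z × Z/2.
  H_2: rank ker ∂_2 − rank ∂_3 = (20 − 20) − 0 = 0, and there is no ∂_3, so H_2 = 0.

H_0 ≅ Z,  H_1 ≅ Z × Z/2,  H_2 = 0.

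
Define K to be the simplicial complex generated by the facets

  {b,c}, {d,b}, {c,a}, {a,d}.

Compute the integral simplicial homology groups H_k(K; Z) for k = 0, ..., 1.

H_0 ≅ Z,  H_1 ≅ Z.

Fix the vertex order a < b < c < d and write every simplex with vertices in increasing order. Then dim K = 1 and the simplices of K are:

  0-simplices (4): a, b, c, d
  1-simplices (4): ac, ad, bc, bd

giving chain groups C_0 ≅ Z^4, C_1 ≅ Z^4.

The boundary map ∂_1: C_1 → C_0 maps an edge to its endpoints' difference, ∂[p,q] = q − p.
As a 4×4 matrix over Z this has rank 3, with invariant factors (1,1,1).

Computing H_k = (kernel of ∂_k) / (image of ∂_{k+1}):

  H_0: rank C_0 − rank ∂_1 = 4 − 3 = 1, and the invariant factors of ∂_1 are all 1, so H_0 = Z.
  H_1: rank ker ∂_1 − rank ∂_2 = (4 − 3) − 0 = 1, and there is no ∂_2, so H_1 = Z.

(K is a triangulation of the circle S^1.)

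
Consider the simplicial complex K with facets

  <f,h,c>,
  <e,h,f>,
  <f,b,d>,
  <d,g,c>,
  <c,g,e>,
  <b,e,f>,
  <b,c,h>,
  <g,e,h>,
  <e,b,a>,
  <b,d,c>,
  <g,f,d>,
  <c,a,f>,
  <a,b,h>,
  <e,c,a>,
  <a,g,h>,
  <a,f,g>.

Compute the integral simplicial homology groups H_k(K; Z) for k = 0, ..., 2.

H_0 = Z,  H_1 = Z^2,  H_2 = Z.

We work with the vertex ordering a < b < c < d < e < f < g < h. The simplices of K, each written with vertices in increasing order, are:

  0-simplices (8): a, b, c, d, e, f, g, h
  1-simplices (24): ab, ac, ae, af, ag, ah, bc, bd, be, bf, bh, cd, ce, cf, cg, ch, df, dg, ef, eg, eh, fg, fh, gh
  2-simplices (16): abe, abh, ace, acf, afg, agh, bcd, bch, bdf, bef, cdg, ceg, cfh, dfg, efh, egh

giving chain groups C_0 ≅ Z^8, C_1 ≅ Z^24, C_2 ≅ Z^16.

Boundary ∂_1: C_1 → C_0 is given by ∂[p,q] = [q] − [p].
This gives a 8×24 integer matrix of rank 7; reducing to Smith normal form yields diagonal entries (1,1,1,1,1,1,1).

The boundary map ∂_2: C_2 → C_1 acts by ∂[p,q,r] = [q,r] − [p,r] + [p,q]. For instance
  ∂acf = cf − af + ac,
  ∂abe = be − ae + ab.
As a 24×16 matrix over Z this has rank 15, with invariant factors (1,1,1,1,1,1,1,1,1,1,1,1,1,1,1).

Reading off H_k = ker ∂_k / im ∂_{k+1}:

  H_0: rank C_0 − rank ∂_1 = 8 − 7 = 1, and the invariant factors of ∂_1 are all 1, so H_0 = Z.
  H_1: rank ker ∂_1 − rank ∂_2 = (24 − 7) − 15 = 2, and the invariant factors of ∂_2 are all 1, so H_1 = Z^2.
  H_2: rank ker ∂_2 − rank ∂_3 = (16 − 15) − 0 = 1, and there is no ∂_3, so H_2 = Z.

(K is a triangulation of the torus T^2.)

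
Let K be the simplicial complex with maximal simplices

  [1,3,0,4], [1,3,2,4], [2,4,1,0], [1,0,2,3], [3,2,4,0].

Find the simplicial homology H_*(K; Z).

H_0 ≅ Z,  H_1 = 0,  H_2 = 0,  H_3 ≅ Z.

Take the total order 0 < 1 < 2 < 3 < 4 on the vertex set. Then K (dimension 3) consists of the simplices:

  0-simplices (5): [0], [1], [2], [3], [4]
  1-simplices (10): [0,1], [0,2], [0,3], [0,4], [1,2], [1,3], [1,4], [2,3], [2,4], [3,4]
  2-simplices (10): [0,1,2], [0,1,3], [0,1,4], [0,2,3], [0,2,4], [0,3,4], [1,2,3], [1,2,4], [1,3,4], [2,3,4]
  3-simplices (5): [0,1,2,3], [0,1,2,4], [0,1,3,4], [0,2,3,4], [1,2,3,4]

so the chain groups are C_0 ≅ Z^5, C_1 ≅ Z^10, C_2 ≅ Z^10, C_3 ≅ Z^5.

∂_1: C_1 → C_0 sends each edge [p,q] (with p < q) to q − p.
As a 5×10 matrix over Z this has rank 4, with invariant factors (1,1,1,1).

Boundary ∂_2: C_2 → C_1 maps a triangle to the signed sum of its edges. For instance
  ∂[0,1,4] = [1,4] − [0,4] + [0,1],
  ∂[0,1,2] = [1,2] − [0,2] + [0,1].
This gives a 10×10 integer matrix of rank 6; reducing to Smith normal form yields diagonal entries (1,1,1,1,1,1).

∂_3: C_3 → C_2 sends each 3-simplex σ to the alternating sum Σ_i (−1)^i (σ with its i-th vertex removed). For instance
  ∂[0,1,2,3] = [1,2,3] − [0,2,3] + [0,1,3] − [0,1,2],
  ∂[0,2,3,4] = [2,3,4] − [0,3,4] + [0,2,4] − [0,2,3].
This gives a 10×5 integer matrix of rank 4; reducing to Smith normal form yields diagonal entries (1,1,1,1).

Now H_k = ker ∂_k / im ∂_{k+1}, so:

  H_0: rank C_0 − rank ∂_1 = 5 − 4 = 1, and the invariant factors of ∂_1 are all 1, so H_0 ≅ Z.
  H_1: rank ker ∂_1 − rank ∂_2 = (10 − 4) − 6 = 0, and the invariant factors of ∂_2 are all 1, so H_1 ≅ 0.
  H_2: rank ker ∂_2 − rank ∂_3 = (10 − 6) − 4 = 0, and the invariant factors of ∂_3 are all 1, so H_2 ≅ 0.
  H_3: rank ker ∂_3 − rank ∂_4 = (5 − 4) − 0 = 1, and there is no ∂_4, so H_3 ≅ Z.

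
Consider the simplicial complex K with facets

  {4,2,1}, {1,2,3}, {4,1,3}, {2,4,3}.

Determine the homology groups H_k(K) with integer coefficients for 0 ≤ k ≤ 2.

We work with the vertex ordering 1 < 2 < 3 < 4. The simplices of K, each written with vertices in increasing order, are:

  0-simplices (4): [1], [2], [3], [4]
  1-simplices (6): [1,2], [1,3], [1,4], [2,3], [2,4], [3,4]
  2-simplices (4): [1,2,3], [1,2,4], [1,3,4], [2,3,4]

giving chain groups C_0 ≅ Z^4, C_1 ≅ Z^6, C_2 ≅ Z^4.

∂_1: C_1 → C_0 sends each edge [p,q] (with p < q) to q − p.
The 4×6 boundary matrix has rank 3 and Smith normal form diag(1,1,1).

Boundary ∂_2: C_2 → C_1 sends each 2-simplex [p,q,r] to [q,r] − [p,r] + [p,q]. For instance
  ∂[1,2,3] = [2,3] − [1,3] + [1,2],
  ∂[1,2,4] = [2,4] − [1,4] + [1,2].
As a 6×4 matrix over Z this has rank 3, with invariant factors (1,1,1).

Now H_k = ker ∂_k / im ∂_{k+1}, so:

  H_0: rank C_0 − rank ∂_1 = 4 − 3 = 1, and the invariant factors of ∂_1 are all 1, so H_0 = Z.
  H_1: rank ker ∂_1 − rank ∂_2 = (6 − 3) − 3 = 0, and the invariant factors of ∂_2 are all 1, so H_1 = 0.
  H_2: rank ker ∂_2 − rank ∂_3 = (4 − 3) − 0 = 1, and there is no ∂_3, so H_2 = Z.

(K is a triangulation of the 2-sphere S^2.)

H_0 ≅ Z,  H_1 = 0,  H_2 ≅ Z.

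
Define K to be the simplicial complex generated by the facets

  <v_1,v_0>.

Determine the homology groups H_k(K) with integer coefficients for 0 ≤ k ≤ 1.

We work with the vertex ordering v_0 < v_1. The simplices of K, each written with vertices in increasing order, are:

  0-simplices (2): [v_0], [v_1]
  1-simplices (1): [v_0,v_1]

Hence C_0 ≅ Z^2, C_1 ≅ Z^1.

The boundary map ∂_1: C_1 → C_0 maps an edge to its endpoints' difference, ∂[p,q] = q − p. For instance
  ∂[v_0,v_1] = [v_1] − [v_0].
The resulting 2×1 matrix has rank 1, and its Smith normal form has invariant factors (1).

Computing H_k = (kernel of ∂_k) / (image of ∂_{k+1}):

  H_0: rank C_0 − rank ∂_1 = 2 − 1 = 1, and the invariant factors of ∂_1 are all 1, so H_0 ≅ Z.
  H_1: rank ker ∂_1 − rank ∂_2 = (1 − 1) − 0 = 0, and there is no ∂_2, so H_1 ≅ 0.

H_0 ≅ Z,  H_1 = 0.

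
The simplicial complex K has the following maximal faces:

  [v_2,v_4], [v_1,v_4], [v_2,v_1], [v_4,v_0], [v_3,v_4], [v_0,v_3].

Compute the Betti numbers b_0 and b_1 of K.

b_0 = 1, b_1 = 2.

We work with the vertex ordering v_0 < v_1 < v_2 < v_3 < v_4. The simplices of K, each written with vertices in increasing order, are:

  0-simplices (5): [v_0], [v_1], [v_2], [v_3], [v_4]
  1-simplices (6): [v_0,v_3], [v_0,v_4], [v_1,v_2], [v_1,v_4], [v_2,v_4], [v_3,v_4]

Hence C_0 ≅ Z^5, C_1 ≅ Z^6.

The boundary map ∂_1: C_1 → C_0 maps an edge to its endpoints' difference, ∂[p,q] = q − p. For instance
  ∂[v_0,v_3] = [v_3] − [v_0].
This gives a 5×6 integer matrix of rank 4; reducing to Smith normal form yields diagonal entries (1,1,1,1).

Reading off H_k = ker ∂_k / im ∂_{k+1}:

  H_0: rank C_0 − rank ∂_1 = 5 − 4 = 1, and the invariant factors of ∂_1 are all 1, so H_0 ≅ Z.
  H_1: rank ker ∂_1 − rank ∂_2 = (6 − 4) − 0 = 2, and there is no ∂_2, so H_1 ≅ Z^2.

As a check, the Euler characteristic is 5 − 6 = -1, which agrees with 1 − 2 = -1.

Hence the Betti numbers are b_0 = 1, b_1 = 2.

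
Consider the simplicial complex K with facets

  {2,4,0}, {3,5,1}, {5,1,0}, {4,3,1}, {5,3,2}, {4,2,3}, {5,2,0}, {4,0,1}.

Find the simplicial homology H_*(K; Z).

H_0 = Z,  H_1 = 0,  H_2 = Z.

Order the vertices as 0 < 1 < 2 < 3 < 4 < 5. Listing each simplex with vertices in this order, K has dimension 2 with simplices:

  0-simplices (6): [0], [1], [2], [3], [4], [5]
  1-simplices (12): [0,1], [0,2], [0,4], [0,5], [1,3], [1,4], [1,5], [2,3], [2,4], [2,5], [3,4], [3,5]
  2-simplices (8): [0,1,4], [0,1,5], [0,2,4], [0,2,5], [1,3,4], [1,3,5], [2,3,4], [2,3,5]

giving chain groups C_0 ≅ Z^6, C_1 ≅ Z^12, C_2 ≅ Z^8.

∂_1: C_1 → C_0 sends each edge [p,q] (with p < q) to q − p. For instance
  ∂[0,5] = [5] − [0].
The resulting 6×12 matrix has rank 5, and its Smith normal form has invariant factors (1,1,1,1,1).

The boundary map ∂_2: C_2 → C_1 sends each 2-simplex [p,q,r] to [q,r] − [p,r] + [p,q]. For instance
  ∂[2,3,4] = [3,4] − [2,4] + [2,3],
  ∂[1,3,4] = [3,4] − [1,4] + [1,3].
The resulting 12×8 matrix has rank 7, and its Smith normal form has invariant factors (1,1,1,1,1,1,1).

Reading off H_k = ker ∂_k / im ∂_{k+1}:

  H_0: rank C_0 − rank ∂_1 = 6 − 5 = 1, and the invariant factors of ∂_1 are all 1, so H_0 = Z.
  H_1: rank ker ∂_1 − rank ∂_2 = (12 − 5) − 7 = 0, and the invariant factors of ∂_2 are all 1, so H_1 = 0.
  H_2: rank ker ∂_2 − rank ∂_3 = (8 − 7) − 0 = 1, and there is no ∂_3, so H_2 = Z.

(K is a triangulation of the 2-sphere S^2.)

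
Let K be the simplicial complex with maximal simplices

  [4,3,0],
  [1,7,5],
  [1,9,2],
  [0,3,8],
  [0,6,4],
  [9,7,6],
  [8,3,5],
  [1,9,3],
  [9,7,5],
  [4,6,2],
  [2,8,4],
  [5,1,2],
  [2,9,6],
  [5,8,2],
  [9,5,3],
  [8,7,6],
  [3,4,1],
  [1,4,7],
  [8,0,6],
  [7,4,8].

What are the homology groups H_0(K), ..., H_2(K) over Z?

H_0 ≅ Z,  H_1 ≅ Z ⊕ Z/2,  H_2 = 0.

Take the total order 0 < 1 < 2 < 3 < 4 < 5 < 6 < 7 < 8 < 9 on the vertex set. Then K (dimension 2) consists of the simplices:

  0-simplices (10): [0], [1], [2], [3], [4], [5], [6], [7], [8], [9]
  1-simplices (30): (30 of them)
  2-simplices (20): (20 of them)

Hence C_0 ≅ Z^10, C_1 ≅ Z^30, C_2 ≅ Z^20.

∂_1: C_1 → C_0 maps an edge to its endpoints' difference, ∂[p,q] = q − p.
As a 10×30 matrix over Z this has rank 9, with invariant factors (1,1,1,1,1,1,1,1,1).

The boundary map ∂_2: C_2 → C_1 maps a triangle to the signed sum of its edges. For instance
  ∂[2,4,6] = [4,6] − [2,6] + [2,4],
  ∂[1,2,5] = [2,5] − [1,5] + [1,2].
The resulting 30×20 matrix has rank 20, and its Smith normal form has invariant factors (1,1,1,1,1,1,1,1,1,1,1,1,1,1,1,1,1,1,1,2).

From H_k ≅ ker(∂_k) / im(∂_{k+1}) we obtain:

  H_0: rank C_0 − rank ∂_1 = 10 − 9 = 1, and the invariant factors of ∂_1 are all 1, so H_0 = Z.
  H_1: rank ker ∂_1 − rank ∂_2 = (30 − 9) − 20 = 1, and ∂_2 has invariant factor 2 > 1, so H_1 = Z ⊕ Z/2.
  H_2: rank ker ∂_2 − rank ∂_3 = (20 − 20) − 0 = 0, and there is no ∂_3, so H_2 = 0.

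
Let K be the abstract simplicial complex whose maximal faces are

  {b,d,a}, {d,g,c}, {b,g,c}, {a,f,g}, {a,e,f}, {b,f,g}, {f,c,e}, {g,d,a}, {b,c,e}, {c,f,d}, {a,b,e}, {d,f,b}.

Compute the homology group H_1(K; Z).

H_1 = Z/2Z.

We work with the vertex ordering a < b < c < d < e < f < g. The simplices of K, each written with vertices in increasing order, are:

  0-simplices (7): a, b, c, d, e, f, g
  1-simplices (18): ab, ad, ae, af, ag, bc, bd, be, bf, bg, cd, ce, cf, cg, df, dg, ef, fg
  2-simplices (12): abd, abe, adg, aef, afg, bce, bcg, bdf, bfg, cdf, cdg, cef

so the chain groups are C_0 ≅ Z^7, C_1 ≅ Z^18, C_2 ≅ Z^12.

∂_1: C_1 → C_0 sends each edge [p,q] (with p < q) to q − p.
As a 7×18 matrix over Z this has rank 6, with invariant factors (1,1,1,1,1,1).

The boundary map ∂_2: C_2 → C_1 maps a triangle to the signed sum of its edges. For instance
  ∂bcg = cg − bg + bc,
  ∂cdg = dg − cg + cd.
The 18×12 boundary matrix has rank 12 and Smith normal form diag(1,1,1,1,1,1,1,1,1,1,1,2).

Computing H_k = (kernel of ∂_k) / (image of ∂_{k+1}):

  H_1: rank ker ∂_1 − rank ∂_2 = (18 − 6) − 12 = 0, and ∂_2 has invariant factor 2 > 1, so H_1 = Z/2Z.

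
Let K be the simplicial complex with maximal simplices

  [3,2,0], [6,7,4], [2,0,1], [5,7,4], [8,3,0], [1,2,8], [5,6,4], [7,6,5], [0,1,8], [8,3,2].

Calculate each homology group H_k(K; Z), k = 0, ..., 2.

Fix the vertex order 0 < 1 < 2 < 3 < 4 < 5 < 6 < 7 < 8 and write every simplex with vertices in increasing order. Then dim K = 2 and the simplices of K are:

  0-simplices (9): [0], [1], [2], [3], [4], [5], [6], [7], [8]
  1-simplices (15): [0,1], [0,2], [0,3], [0,8], [1,2], [1,8], [2,3], [2,8], [3,8], [4,5], [4,6], [4,7], [5,6], [5,7], [6,7]
  2-simplices (10): [0,1,2], [0,1,8], [0,2,3], [0,3,8], [1,2,8], [2,3,8], [4,5,6], [4,5,7], [4,6,7], [5,6,7]

Hence C_0 ≅ Z^9, C_1 ≅ Z^15, C_2 ≅ Z^10.

The boundary map ∂_1: C_1 → C_0 is given by ∂[p,q] = [q] − [p]. For instance
  ∂[0,8] = [8] − [0].
The resulting 9×15 matrix has rank 7, and its Smith normal form has invariant factors (1,1,1,1,1,1,1).

The boundary map ∂_2: C_2 → C_1 maps a triangle to the signed sum of its edges. For instance
  ∂[0,1,8] = [1,8] − [0,8] + [0,1],
  ∂[1,2,8] = [2,8] − [1,8] + [1,2].
The resulting 15×10 matrix has rank 8, and its Smith normal form has invariant factors (1,1,1,1,1,1,1,1).

Now H_k = ker ∂_k / im ∂_{k+1}, so:

  H_0: rank C_0 − rank ∂_1 = 9 − 7 = 2, and the invariant factors of ∂_1 are all 1, so H_0 = Z^2.
  H_1: rank ker ∂_1 − rank ∂_2 = (15 − 7) − 8 = 0, and the invariant factors of ∂_2 are all 1, so H_1 = 0.
  H_2: rank ker ∂_2 − rank ∂_3 = (10 − 8) − 0 = 2, and there is no ∂_3, so H_2 = Z^2.

H_0 = Z^2,  H_1 = 0,  H_2 = Z^2.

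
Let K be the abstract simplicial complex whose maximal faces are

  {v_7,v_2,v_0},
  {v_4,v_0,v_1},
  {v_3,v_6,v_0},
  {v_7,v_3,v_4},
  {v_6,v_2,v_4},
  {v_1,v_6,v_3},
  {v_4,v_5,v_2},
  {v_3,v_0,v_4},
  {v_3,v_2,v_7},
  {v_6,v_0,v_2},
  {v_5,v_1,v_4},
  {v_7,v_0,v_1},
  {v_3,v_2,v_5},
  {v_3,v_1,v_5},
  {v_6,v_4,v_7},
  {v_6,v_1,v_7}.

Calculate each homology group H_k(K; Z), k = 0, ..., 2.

H_0 ≅ Z,  H_1 ≅ Z^2,  H_2 ≅ Z.

K has 8 vertices, 24 edges, 16 triangles.
rank ∂_0 = 0, rank ∂_1 = 7 ⇒ b_0 = 8 − 0 − 7 = 1; all invariant factors of ∂_1 are 1 so no torsion. So H_0 = Z.
rank ∂_1 = 7, rank ∂_2 = 15 ⇒ b_1 = 24 − 7 − 15 = 2; all invariant factors of ∂_2 are 1 so no torsion. So H_1 = Z^2.
rank ∂_2 = 15, rank ∂_3 = 0 ⇒ b_2 = 16 − 15 − 0 = 1. So H_2 = Z.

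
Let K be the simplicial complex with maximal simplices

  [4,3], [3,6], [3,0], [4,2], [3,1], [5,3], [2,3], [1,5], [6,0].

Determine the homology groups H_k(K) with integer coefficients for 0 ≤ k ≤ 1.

Take the total order 0 < 1 < 2 < 3 < 4 < 5 < 6 on the vertex set. Then K (dimension 1) consists of the simplices:

  0-simplices (7): [0], [1], [2], [3], [4], [5], [6]
  1-simplices (9): [0,3], [0,6], [1,3], [1,5], [2,3], [2,4], [3,4], [3,5], [3,6]

giving chain groups C_0 ≅ Z^7, C_1 ≅ Z^9.

∂_1: C_1 → C_0 maps an edge to its endpoints' difference, ∂[p,q] = q − p. For instance
  ∂[0,3] = [3] − [0].
As a 7×9 matrix over Z this has rank 6, with invariant factors (1,1,1,1,1,1).

Now H_k = ker ∂_k / im ∂_{k+1}, so:

  H_0: rank C_0 − rank ∂_1 = 7 − 6 = 1, and the invariant factors of ∂_1 are all 1, so H_0 = Z.
  H_1: rank ker ∂_1 − rank ∂_2 = (9 − 6) − 0 = 3, and there is no ∂_2, so H_1 = Z^3.

(K is a triangulation of a wedge of 3 circles.)

H_0 = Z,  H_1 = Z^3.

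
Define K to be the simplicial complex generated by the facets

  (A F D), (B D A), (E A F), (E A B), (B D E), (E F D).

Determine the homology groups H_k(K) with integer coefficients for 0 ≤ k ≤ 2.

Take the total order A < B < D < E < F on the vertex set. Then K (dimension 2) consists of the simplices:

  0-simplices (5): A, B, D, E, F
  1-simplices (9): AB, AD, AE, AF, BD, BE, DE, DF, EF
  2-simplices (6): ABD, ABE, ADF, AEF, BDE, DEF

Hence C_0 ≅ Z^5, C_1 ≅ Z^9, C_2 ≅ Z^6.

∂_1: C_1 → C_0 sends each edge [p,q] (with p < q) to q − p.
As a 5×9 matrix over Z this has rank 4, with invariant factors (1,1,1,1).

The boundary map ∂_2: C_2 → C_1 sends each 2-simplex [p,q,r] to [q,r] − [p,r] + [p,q]. For instance
  ∂DEF = EF − DF + DE,
  ∂ABD = BD − AD + AB.
The resulting 9×6 matrix has rank 5, and its Smith normal form has invariant factors (1,1,1,1,1).

Reading off H_k = ker ∂_k / im ∂_{k+1}:

  H_0: rank C_0 − rank ∂_1 = 5 − 4 = 1, and the invariant factors of ∂_1 are all 1, so H_0 = Z.
  H_1: rank ker ∂_1 − rank ∂_2 = (9 − 4) − 5 = 0, and the invariant factors of ∂_2 are all 1, so H_1 = 0.
  H_2: rank ker ∂_2 − rank ∂_3 = (6 − 5) − 0 = 1, and there is no ∂_3, so H_2 = Z.

(K is a triangulation of the 2-sphere S^2.)

H_0 = Z,  H_1 = 0,  H_2 = Z.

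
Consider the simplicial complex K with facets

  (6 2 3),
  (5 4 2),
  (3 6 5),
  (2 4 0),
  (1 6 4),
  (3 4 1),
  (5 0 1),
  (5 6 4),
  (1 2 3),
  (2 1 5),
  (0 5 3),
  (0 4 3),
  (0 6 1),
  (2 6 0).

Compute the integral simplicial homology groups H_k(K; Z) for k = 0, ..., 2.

H_0 = Z,  H_1 = Z^2,  H_2 = Z.

Order the vertices as 0 < 1 < 2 < 3 < 4 < 5 < 6. Listing each simplex with vertices in this order, K has dimension 2 with simplices:

  0-simplices (7): [0], [1], [2], [3], [4], [5], [6]
  1-simplices (21): [0,1], [0,2], [0,3], [0,4], [0,5], [0,6], [1,2], [1,3], [1,4], [1,5], [1,6], [2,3], [2,4], [2,5], [2,6], [3,4], [3,5], [3,6], [4,5], [4,6], [5,6]
  2-simplices (14): [0,1,5], [0,1,6], [0,2,4], [0,2,6], [0,3,4], [0,3,5], [1,2,3], [1,2,5], [1,3,4], [1,4,6], [2,3,6], [2,4,5], [3,5,6], [4,5,6]

giving chain groups C_0 ≅ Z^7, C_1 ≅ Z^21, C_2 ≅ Z^14.

The boundary map ∂_1: C_1 → C_0 sends each edge [p,q] (with p < q) to q − p. For instance
  ∂[3,4] = [4] − [3].
The resulting 7×21 matrix has rank 6, and its Smith normal form has invariant factors (1,1,1,1,1,1).

∂_2: C_2 → C_1 acts by ∂[p,q,r] = [q,r] − [p,r] + [p,q]. For instance
  ∂[0,3,4] = [3,4] − [0,4] + [0,3],
  ∂[0,1,6] = [1,6] − [0,6] + [0,1].
This gives a 21×14 integer matrix of rank 13; reducing to Smith normal form yields diagonal entries (1,1,1,1,1,1,1,1,1,1,1,1,1).

Reading off H_k = ker ∂_k / im ∂_{k+1}:

  H_0: rank C_0 − rank ∂_1 = 7 − 6 = 1, and the invariant factors of ∂_1 are all 1, so H_0 ≅ Z.
  H_1: rank ker ∂_1 − rank ∂_2 = (21 − 6) − 13 = 2, and the invariant factors of ∂_2 are all 1, so H_1 ≅ Z^2.
  H_2: rank ker ∂_2 − rank ∂_3 = (14 − 13) − 0 = 1, and there is no ∂_3, so H_2 ≅ Z.

(K is a triangulation of the torus T^2.)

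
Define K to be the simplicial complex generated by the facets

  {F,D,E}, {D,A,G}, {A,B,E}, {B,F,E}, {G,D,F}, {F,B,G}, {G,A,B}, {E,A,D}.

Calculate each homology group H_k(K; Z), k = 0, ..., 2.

Take the total order A < B < D < E < F < G on the vertex set. Then K (dimension 2) consists of the simplices:

  0-simplices (6): A, B, D, E, F, G
  1-simplices (12): AB, AD, AE, AG, BE, BF, BG, DE, DF, DG, EF, FG
  2-simplices (8): ABE, ABG, ADE, ADG, BEF, BFG, DEF, DFG

Hence C_0 ≅ Z^6, C_1 ≅ Z^12, C_2 ≅ Z^8.

The boundary map ∂_1: C_1 → C_0 maps an edge to its endpoints' difference, ∂[p,q] = q − p. For instance
  ∂EF = F − E.
This gives a 6×12 integer matrix of rank 5; reducing to Smith normal form yields diagonal entries (1,1,1,1,1).

∂_2: C_2 → C_1 maps a triangle to the signed sum of its edges. For instance
  ∂BFG = FG − BG + BF,
  ∂ADE = DE − AE + AD.
As a 12×8 matrix over Z this has rank 7, with invariant factors (1,1,1,1,1,1,1).

Reading off H_k = ker ∂_k / im ∂_{k+1}:

  H_0: rank C_0 − rank ∂_1 = 6 − 5 = 1, and the invariant factors of ∂_1 are all 1, so H_0 ≅ Z.
  H_1: rank ker ∂_1 − rank ∂_2 = (12 − 5) − 7 = 0, and the invariant factors of ∂_2 are all 1, so H_1 ≅ 0.
  H_2: rank ker ∂_2 − rank ∂_3 = (8 − 7) − 0 = 1, and there is no ∂_3, so H_2 ≅ Z.

(K is a triangulation of the 2-sphere S^2.)

H_0 = Z,  H_1 = 0,  H_2 = Z.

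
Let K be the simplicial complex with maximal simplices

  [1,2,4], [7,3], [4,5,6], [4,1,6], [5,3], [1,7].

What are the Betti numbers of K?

Fix the vertex order 1 < 2 < 3 < 4 < 5 < 6 < 7 and write every simplex with vertices in increasing order. Then dim K = 2 and the simplices of K are:

  0-simplices (7): [1], [2], [3], [4], [5], [6], [7]
  1-simplices (10): [1,2], [1,4], [1,6], [1,7], [2,4], [3,5], [3,7], [4,5], [4,6], [5,6]
  2-simplices (3): [1,2,4], [1,4,6], [4,5,6]

Hence C_0 ≅ Z^7, C_1 ≅ Z^10, C_2 ≅ Z^3.

The boundary map ∂_1: C_1 → C_0 is given by ∂[p,q] = [q] − [p].
As a 7×10 matrix over Z this has rank 6, with invariant factors (1,1,1,1,1,1).

The boundary map ∂_2: C_2 → C_1 maps a triangle to the signed sum of its edges. For instance
  ∂[1,4,6] = [4,6] − [1,6] + [1,4],
  ∂[4,5,6] = [5,6] − [4,6] + [4,5].
The resulting 10×3 matrix has rank 3, and its Smith normal form has invariant factors (1,1,1).

Reading off H_k = ker ∂_k / im ∂_{k+1}:

  H_0: rank C_0 − rank ∂_1 = 7 − 6 = 1, and the invariant factors of ∂_1 are all 1, so H_0 ≅ Z.
  H_1: rank ker ∂_1 − rank ∂_2 = (10 − 6) − 3 = 1, and the invariant factors of ∂_2 are all 1, so H_1 ≅ Z.
  H_2: rank ker ∂_2 − rank ∂_3 = (3 − 3) − 0 = 0, and there is no ∂_3, so H_2 ≅ 0.

Hence the Betti numbers are b_0 = 1, b_1 = 1, b_2 = 0.

b_0 = 1, b_1 = 1, b_2 = 0.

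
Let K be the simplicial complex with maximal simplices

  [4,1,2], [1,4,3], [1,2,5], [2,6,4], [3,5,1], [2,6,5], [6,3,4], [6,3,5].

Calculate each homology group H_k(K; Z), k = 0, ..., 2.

Fix the vertex order 1 < 2 < 3 < 4 < 5 < 6 and write every simplex with vertices in increasing order. Then dim K = 2 and the simplices of K are:

  0-simplices (6): [1], [2], [3], [4], [5], [6]
  1-simplices (12): [1,2], [1,3], [1,4], [1,5], [2,4], [2,5], [2,6], [3,4], [3,5], [3,6], [4,6], [5,6]
  2-simplices (8): [1,2,4], [1,2,5], [1,3,4], [1,3,5], [2,4,6], [2,5,6], [3,4,6], [3,5,6]

Hence C_0 ≅ Z^6, C_1 ≅ Z^12, C_2 ≅ Z^8.

The boundary map ∂_1: C_1 → C_0 maps an edge to its endpoints' difference, ∂[p,q] = q − p. For instance
  ∂[3,5] = [5] − [3].
The resulting 6×12 matrix has rank 5, and its Smith normal form has invariant factors (1,1,1,1,1).

The boundary map ∂_2: C_2 → C_1 maps a triangle to the signed sum of its edges. For instance
  ∂[3,4,6] = [4,6] − [3,6] + [3,4],
  ∂[1,3,4] = [3,4] − [1,4] + [1,3].
The resulting 12×8 matrix has rank 7, and its Smith normal form has invariant factors (1,1,1,1,1,1,1).

Computing H_k = (kernel of ∂_k) / (image of ∂_{k+1}):

  H_0: rank C_0 − rank ∂_1 = 6 − 5 = 1, and the invariant factors of ∂_1 are all 1, so H_0 = Z.
  H_1: rank ker ∂_1 − rank ∂_2 = (12 − 5) − 7 = 0, and the invariant factors of ∂_2 are all 1, so H_1 = 0.
  H_2: rank ker ∂_2 − rank ∂_3 = (8 − 7) − 0 = 1, and there is no ∂_3, so H_2 = Z.

As a check, the Euler characteristic is 6 − 12 + 8 = 2, which agrees with 1 − 0 + 1 = 2.

H_0 ≅ Z,  H_1 = 0,  H_2 ≅ Z.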